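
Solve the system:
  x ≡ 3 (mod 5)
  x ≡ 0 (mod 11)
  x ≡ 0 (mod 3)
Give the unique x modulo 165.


Moduli 5, 11, 3 are pairwise coprime; by CRT there is a unique solution modulo M = 5 · 11 · 3 = 165.
Solve pairwise, accumulating the modulus:
  Start with x ≡ 3 (mod 5).
  Combine with x ≡ 0 (mod 11): since gcd(5, 11) = 1, we get a unique residue mod 55.
    Write x = 3 + 5·t and substitute into x ≡ 0 (mod 11): 5·t ≡ 0 − 3 = -3 (mod 11).
    Reduce coefficients mod 11: 5·t ≡ 8 (mod 11).
    The inverse of 5 mod 11 is 9 (since 5·9 = 45 = 4·11 + 1), so t ≡ 9·8 = 72 ≡ 6 (mod 11).
    Then x = 3 + 5·6 = 33, valid modulo lcm(5, 11) = 55: x ≡ 33 (mod 55).
  Combine with x ≡ 0 (mod 3): since gcd(55, 3) = 1, we get a unique residue mod 165.
    Write x = 33 + 55·t and substitute into x ≡ 0 (mod 3): 55·t ≡ 0 − 33 = -33 (mod 3).
    Reduce coefficients mod 3: 1·t ≡ 0 (mod 3).
    So t ≡ 0 (mod 3).
    Then x = 33 + 55·0 = 33, valid modulo lcm(55, 3) = 165: x ≡ 33 (mod 165).
Verify: 33 mod 5 = 3 ✓, 33 mod 11 = 0 ✓, 33 mod 3 = 0 ✓.

x ≡ 33 (mod 165).


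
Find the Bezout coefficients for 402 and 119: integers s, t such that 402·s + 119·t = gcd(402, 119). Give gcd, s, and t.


Euclidean algorithm on (402, 119) — divide until remainder is 0:
  402 = 3 · 119 + 45
  119 = 2 · 45 + 29
  45 = 1 · 29 + 16
  29 = 1 · 16 + 13
  16 = 1 · 13 + 3
  13 = 4 · 3 + 1
  3 = 3 · 1 + 0
gcd(402, 119) = 1.
Track Bezout coefficients alongside the remainders: start with r₀ = 402 = a·1 + b·0 (s = 1, t = 0) and r₁ = 119 = a·0 + b·1 (s = 0, t = 1); each new remainder r_{k+1} = r_{k-1} − q_k·r_k inherits s_{k+1} = s_{k-1} − q_k·s_k, t_{k+1} = t_{k-1} − q_k·t_k, so r_k = a·s_k + b·t_k at every step:
  q = 3: r = 45, s = 1 − 3·0 = 1, t = 0 − 3·1 = -3  (check: 402·1 + 119·(-3) = 45)
  q = 2: r = 29, s = 0 − 2·1 = -2, t = 1 − 2·(-3) = 7  (check: 402·(-2) + 119·7 = 29)
  q = 1: r = 16, s = 1 − 1·(-2) = 3, t = -3 − 1·7 = -10  (check: 402·3 + 119·(-10) = 16)
  q = 1: r = 13, s = -2 − 1·3 = -5, t = 7 − 1·(-10) = 17  (check: 402·(-5) + 119·17 = 13)
  q = 1: r = 3, s = 3 − 1·(-5) = 8, t = -10 − 1·17 = -27  (check: 402·8 + 119·(-27) = 3)
  q = 4: r = 1, s = -5 − 4·8 = -37, t = 17 − 4·(-27) = 125  (check: 402·(-37) + 119·125 = 1)
The row with r = 1 (the gcd) gives the Bezout coefficients s = -37, t = 125.
Result: 402 · (-37) + 119 · (125) = 1.

gcd(402, 119) = 1; s = -37, t = 125 (check: 402·(-37) + 119·125 = 1).


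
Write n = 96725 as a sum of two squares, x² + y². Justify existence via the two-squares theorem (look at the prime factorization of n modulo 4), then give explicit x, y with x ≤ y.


Step 1: Factor n = 96725 = 5^2 · 53 · 73.
Step 2: Check the mod-4 condition on each prime factor: 5 ≡ 1 (mod 4), exponent 2; 53 ≡ 1 (mod 4), exponent 1; 73 ≡ 1 (mod 4), exponent 1.
All primes ≡ 3 (mod 4) appear to even exponent (or don't appear), so by the two-squares theorem n IS expressible as a sum of two squares.
Step 3: Build a representation. Group n = k² · m with k = 5 and m = 53 · 73 = 3869 (a product of primes ≡ 1 (mod 4)); a representation of m scales to one of n via (k·x)² + (k·y)² = k²(x² + y²). Each prime p ≡ 1 (mod 4) is itself a sum of two squares; find a² by testing p − a² for a perfect square:
  53: 53 − 1² = 52, 53 − 2² = 49 = 7² ⇒ 53 = 2² + 7².
  73: 73 − 1² = 72, 73 − 2² = 69, 73 − 3² = 64 = 8² ⇒ 73 = 3² + 8².
  Combine using the Brahmagupta–Fibonacci identity (a² + b²)(c² + d²) = (ac − bd)² + (ad + bc)² = (ac + bd)² + (ad − bc)²:
  53 · 73 = 3869: from (2² + 7²)(3² + 8²), take (2·3 − 7·8, 2·8 + 7·3) = (6 − 56, 16 + 21) = (-50, 37); dropping signs (only squares matter) gives (50, 37); check 50² + 37² = 2500 + 1369 = 3869 ✓.
  Scale by k = 5: (5·50, 5·37) = (250, 185).
Step 4: Order so x ≤ y and verify: 185² + 250² = 34225 + 62500 = 96725 = n. ✓

n = 96725 = 185² + 250² (one valid representation with x ≤ y).


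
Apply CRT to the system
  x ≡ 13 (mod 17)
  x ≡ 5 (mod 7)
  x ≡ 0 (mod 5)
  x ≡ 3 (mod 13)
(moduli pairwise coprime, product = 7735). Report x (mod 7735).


Product of moduli M = 17 · 7 · 5 · 13 = 7735.
Merge one congruence at a time:
  Start: x ≡ 13 (mod 17).
  Combine with x ≡ 5 (mod 7); new modulus lcm = 119.
    Write x = 13 + 17·t and substitute into x ≡ 5 (mod 7): 17·t ≡ 5 − 13 = -8 (mod 7).
    Reduce coefficients mod 7: 3·t ≡ 6 (mod 7).
    The inverse of 3 mod 7 is 5 (since 3·5 = 15 = 2·7 + 1), so t ≡ 5·6 = 30 ≡ 2 (mod 7).
    Then x = 13 + 17·2 = 47, valid modulo lcm(17, 7) = 119: x ≡ 47 (mod 119).
  Combine with x ≡ 0 (mod 5); new modulus lcm = 595.
    Write x = 47 + 119·t and substitute into x ≡ 0 (mod 5): 119·t ≡ 0 − 47 = -47 (mod 5).
    Reduce coefficients mod 5: 4·t ≡ 3 (mod 5).
    The inverse of 4 mod 5 is 4 (since 4·4 = 16 = 3·5 + 1), so t ≡ 4·3 = 12 ≡ 2 (mod 5).
    Then x = 47 + 119·2 = 285, valid modulo lcm(119, 5) = 595: x ≡ 285 (mod 595).
  Combine with x ≡ 3 (mod 13); new modulus lcm = 7735.
    Write x = 285 + 595·t and substitute into x ≡ 3 (mod 13): 595·t ≡ 3 − 285 = -282 (mod 13).
    Reduce coefficients mod 13: 10·t ≡ 4 (mod 13).
    The inverse of 10 mod 13 is 4 (since 10·4 = 40 = 3·13 + 1), so t ≡ 4·4 = 16 ≡ 3 (mod 13).
    Then x = 285 + 595·3 = 2070, valid modulo lcm(595, 13) = 7735: x ≡ 2070 (mod 7735).
Verify against each original: 2070 mod 17 = 13, 2070 mod 7 = 5, 2070 mod 5 = 0, 2070 mod 13 = 3.

x ≡ 2070 (mod 7735).


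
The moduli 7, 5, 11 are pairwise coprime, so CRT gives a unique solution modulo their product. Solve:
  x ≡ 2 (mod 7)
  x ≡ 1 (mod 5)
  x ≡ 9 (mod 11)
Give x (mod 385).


Moduli 7, 5, 11 are pairwise coprime; by CRT there is a unique solution modulo M = 7 · 5 · 11 = 385.
Solve pairwise, accumulating the modulus:
  Start with x ≡ 2 (mod 7).
  Combine with x ≡ 1 (mod 5): since gcd(7, 5) = 1, we get a unique residue mod 35.
    Write x = 2 + 7·t and substitute into x ≡ 1 (mod 5): 7·t ≡ 1 − 2 = -1 (mod 5).
    Reduce coefficients mod 5: 2·t ≡ 4 (mod 5).
    The inverse of 2 mod 5 is 3 (since 2·3 = 6 = 1·5 + 1), so t ≡ 3·4 = 12 ≡ 2 (mod 5).
    Then x = 2 + 7·2 = 16, valid modulo lcm(7, 5) = 35: x ≡ 16 (mod 35).
  Combine with x ≡ 9 (mod 11): since gcd(35, 11) = 1, we get a unique residue mod 385.
    Write x = 16 + 35·t and substitute into x ≡ 9 (mod 11): 35·t ≡ 9 − 16 = -7 (mod 11).
    Reduce coefficients mod 11: 2·t ≡ 4 (mod 11).
    The inverse of 2 mod 11 is 6 (since 2·6 = 12 = 1·11 + 1), so t ≡ 6·4 = 24 ≡ 2 (mod 11).
    Then x = 16 + 35·2 = 86, valid modulo lcm(35, 11) = 385: x ≡ 86 (mod 385).
Verify: 86 mod 7 = 2 ✓, 86 mod 5 = 1 ✓, 86 mod 11 = 9 ✓.

x ≡ 86 (mod 385).


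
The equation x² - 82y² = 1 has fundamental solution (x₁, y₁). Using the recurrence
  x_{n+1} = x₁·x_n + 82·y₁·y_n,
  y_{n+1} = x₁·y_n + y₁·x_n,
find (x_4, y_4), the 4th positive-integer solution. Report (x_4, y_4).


Step 1: Find the fundamental solution (x₁, y₁) of x² - 82y² = 1.
  Expand √82 as a continued fraction. a₀ = ⌊√82⌋ = 9; iterate m_{k+1} = d_k·a_k − m_k, d_{k+1} = (82 − m_{k+1}²)/d_k, a_{k+1} = ⌊(a₀ + m_{k+1})/d_{k+1}⌋ (starting m₀ = 0, d₀ = 1), with convergents p_k = a_k·p_{k-1} + p_{k-2}, q_k = a_k·q_{k-1} + q_{k-2} (p₋₁ = 1, q₋₁ = 0):
  k = 0: a₀ = 9; p₀/q₀ = 9/1; p₀² − 82·q₀² = 81 − 82 = -1.
  k = 1: m = 9, d = 1, a = ⌊(9 + 9)/1⌋ = 18; p/q = (18·9 + 1)/(18·1 + 0) = 163/18; p² − 82·q² = 26569 − 26568 = 1.
  The first convergent with p² − 82·q² = 1 gives the fundamental solution (x₁, y₁) = (163, 18).
Step 2: Apply the recurrence (x_{n+1}, y_{n+1}) = (x₁x_n + 82y₁y_n, x₁y_n + y₁x_n) repeatedly.
  From (x_1, y_1) = (163, 18): x_2 = 163·163 + 82·18·18 = 53137; y_2 = 163·18 + 18·163 = 5868.
  From (x_2, y_2) = (53137, 5868): x_3 = 163·53137 + 82·18·5868 = 17322499; y_3 = 163·5868 + 18·53137 = 1912950.
  From (x_3, y_3) = (17322499, 1912950): x_4 = 163·17322499 + 82·18·1912950 = 5647081537; y_4 = 163·1912950 + 18·17322499 = 623615832.
Step 3: Verify x_4² - 82·y_4² = 31889529885526282369 - 31889529885526282368 = 1 (should be 1). ✓

(x_1, y_1) = (163, 18); (x_4, y_4) = (5647081537, 623615832).


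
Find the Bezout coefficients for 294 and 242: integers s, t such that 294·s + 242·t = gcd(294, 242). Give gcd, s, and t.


Euclidean algorithm on (294, 242) — divide until remainder is 0:
  294 = 1 · 242 + 52
  242 = 4 · 52 + 34
  52 = 1 · 34 + 18
  34 = 1 · 18 + 16
  18 = 1 · 16 + 2
  16 = 8 · 2 + 0
gcd(294, 242) = 2.
Track Bezout coefficients alongside the remainders: start with r₀ = 294 = a·1 + b·0 (s = 1, t = 0) and r₁ = 242 = a·0 + b·1 (s = 0, t = 1); each new remainder r_{k+1} = r_{k-1} − q_k·r_k inherits s_{k+1} = s_{k-1} − q_k·s_k, t_{k+1} = t_{k-1} − q_k·t_k, so r_k = a·s_k + b·t_k at every step:
  q = 1: r = 52, s = 1 − 1·0 = 1, t = 0 − 1·1 = -1  (check: 294·1 + 242·(-1) = 52)
  q = 4: r = 34, s = 0 − 4·1 = -4, t = 1 − 4·(-1) = 5  (check: 294·(-4) + 242·5 = 34)
  q = 1: r = 18, s = 1 − 1·(-4) = 5, t = -1 − 1·5 = -6  (check: 294·5 + 242·(-6) = 18)
  q = 1: r = 16, s = -4 − 1·5 = -9, t = 5 − 1·(-6) = 11  (check: 294·(-9) + 242·11 = 16)
  q = 1: r = 2, s = 5 − 1·(-9) = 14, t = -6 − 1·11 = -17  (check: 294·14 + 242·(-17) = 2)
The row with r = 2 (the gcd) gives the Bezout coefficients s = 14, t = -17.
Result: 294 · (14) + 242 · (-17) = 2.

gcd(294, 242) = 2; s = 14, t = -17 (check: 294·14 + 242·(-17) = 2).


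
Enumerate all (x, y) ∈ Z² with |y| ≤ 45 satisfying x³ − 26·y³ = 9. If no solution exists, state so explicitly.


The equation is x³ - 26y³ = 9. For fixed y, x³ = 26·y³ + 9, so a solution requires the RHS to be a perfect cube.
Strategy: iterate y from -45 to 45, compute RHS = 26·y³ + 9, and check whether it is a (positive or negative) perfect cube.
Check small values of y:
  y = 0: RHS = 9 is not a perfect cube.
  y = 1: RHS = 35 is not a perfect cube.
  y = -1: RHS = -17 is not a perfect cube.
  y = 2: RHS = 217 is not a perfect cube.
  y = -2: RHS = -199 is not a perfect cube.
  y = 3: RHS = 711 is not a perfect cube.
  y = -3: RHS = -693 is not a perfect cube.
Continuing the search up to |y| = 45 finds no solutions either.
No (x, y) in the scanned range satisfies the equation.

No integer solutions with |y| ≤ 45.


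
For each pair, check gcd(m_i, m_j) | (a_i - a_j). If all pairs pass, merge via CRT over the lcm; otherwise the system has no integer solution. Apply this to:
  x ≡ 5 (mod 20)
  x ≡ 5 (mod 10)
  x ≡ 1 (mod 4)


Moduli 20, 10, 4 are not pairwise coprime, so CRT works modulo lcm(m_i) when all pairwise compatibility conditions hold.
Pairwise compatibility: gcd(m_i, m_j) must divide a_i - a_j for every pair.
Merge one congruence at a time:
  Start: x ≡ 5 (mod 20).
  Combine with x ≡ 5 (mod 10): gcd(20, 10) = 10; 5 - 5 = 0, which IS divisible by 10, so compatible.
    Write x = 5 + 20·t and substitute into x ≡ 5 (mod 10): 20·t ≡ 5 − 5 = 0 (mod 10).
    Divide the congruence (and modulus) by g = 10: 2·t ≡ 0 (mod 1).
    Modulo 1 every t works; take t = 0.
    Then x = 5 + 20·0 = 5, valid modulo lcm(20, 10) = 20: x ≡ 5 (mod 20).
  Combine with x ≡ 1 (mod 4): gcd(20, 4) = 4; 1 - 5 = -4, which IS divisible by 4, so compatible.
    Write x = 5 + 20·t and substitute into x ≡ 1 (mod 4): 20·t ≡ 1 − 5 = -4 (mod 4).
    Divide the congruence (and modulus) by g = 4: 5·t ≡ -1 (mod 1).
    Modulo 1 every t works; take t = 0.
    Then x = 5 + 20·0 = 5, valid modulo lcm(20, 4) = 20: x ≡ 5 (mod 20).
Verify: 5 mod 20 = 5, 5 mod 10 = 5, 5 mod 4 = 1.

x ≡ 5 (mod 20).


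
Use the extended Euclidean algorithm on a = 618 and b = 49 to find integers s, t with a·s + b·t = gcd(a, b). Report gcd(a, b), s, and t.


Euclidean algorithm on (618, 49) — divide until remainder is 0:
  618 = 12 · 49 + 30
  49 = 1 · 30 + 19
  30 = 1 · 19 + 11
  19 = 1 · 11 + 8
  11 = 1 · 8 + 3
  8 = 2 · 3 + 2
  3 = 1 · 2 + 1
  2 = 2 · 1 + 0
gcd(618, 49) = 1.
Track Bezout coefficients alongside the remainders: start with r₀ = 618 = a·1 + b·0 (s = 1, t = 0) and r₁ = 49 = a·0 + b·1 (s = 0, t = 1); each new remainder r_{k+1} = r_{k-1} − q_k·r_k inherits s_{k+1} = s_{k-1} − q_k·s_k, t_{k+1} = t_{k-1} − q_k·t_k, so r_k = a·s_k + b·t_k at every step:
  q = 12: r = 30, s = 1 − 12·0 = 1, t = 0 − 12·1 = -12  (check: 618·1 + 49·(-12) = 30)
  q = 1: r = 19, s = 0 − 1·1 = -1, t = 1 − 1·(-12) = 13  (check: 618·(-1) + 49·13 = 19)
  q = 1: r = 11, s = 1 − 1·(-1) = 2, t = -12 − 1·13 = -25  (check: 618·2 + 49·(-25) = 11)
  q = 1: r = 8, s = -1 − 1·2 = -3, t = 13 − 1·(-25) = 38  (check: 618·(-3) + 49·38 = 8)
  q = 1: r = 3, s = 2 − 1·(-3) = 5, t = -25 − 1·38 = -63  (check: 618·5 + 49·(-63) = 3)
  q = 2: r = 2, s = -3 − 2·5 = -13, t = 38 − 2·(-63) = 164  (check: 618·(-13) + 49·164 = 2)
  q = 1: r = 1, s = 5 − 1·(-13) = 18, t = -63 − 1·164 = -227  (check: 618·18 + 49·(-227) = 1)
The row with r = 1 (the gcd) gives the Bezout coefficients s = 18, t = -227.
Result: 618 · (18) + 49 · (-227) = 1.

gcd(618, 49) = 1; s = 18, t = -227 (check: 618·18 + 49·(-227) = 1).


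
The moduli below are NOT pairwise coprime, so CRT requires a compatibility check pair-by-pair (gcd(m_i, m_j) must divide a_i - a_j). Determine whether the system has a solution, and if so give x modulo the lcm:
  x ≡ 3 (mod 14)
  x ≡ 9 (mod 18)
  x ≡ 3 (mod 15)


Moduli 14, 18, 15 are not pairwise coprime, so CRT works modulo lcm(m_i) when all pairwise compatibility conditions hold.
Pairwise compatibility: gcd(m_i, m_j) must divide a_i - a_j for every pair.
Merge one congruence at a time:
  Start: x ≡ 3 (mod 14).
  Combine with x ≡ 9 (mod 18): gcd(14, 18) = 2; 9 - 3 = 6, which IS divisible by 2, so compatible.
    Write x = 3 + 14·t and substitute into x ≡ 9 (mod 18): 14·t ≡ 9 − 3 = 6 (mod 18).
    Divide the congruence (and modulus) by g = 2: 7·t ≡ 3 (mod 9).
    The inverse of 7 mod 9 is 4 (since 7·4 = 28 = 3·9 + 1), so t ≡ 4·3 = 12 ≡ 3 (mod 9).
    Then x = 3 + 14·3 = 45, valid modulo lcm(14, 18) = 126: x ≡ 45 (mod 126).
  Combine with x ≡ 3 (mod 15): gcd(126, 15) = 3; 3 - 45 = -42, which IS divisible by 3, so compatible.
    Write x = 45 + 126·t and substitute into x ≡ 3 (mod 15): 126·t ≡ 3 − 45 = -42 (mod 15).
    Divide the congruence (and modulus) by g = 3: 42·t ≡ -14 (mod 5).
    Reduce coefficients mod 5: 2·t ≡ 1 (mod 5).
    The inverse of 2 mod 5 is 3 (since 2·3 = 6 = 1·5 + 1), so t ≡ 3·1 = 3 ≡ 3 (mod 5).
    Then x = 45 + 126·3 = 423, valid modulo lcm(126, 15) = 630: x ≡ 423 (mod 630).
Verify: 423 mod 14 = 3, 423 mod 18 = 9, 423 mod 15 = 3.

x ≡ 423 (mod 630).


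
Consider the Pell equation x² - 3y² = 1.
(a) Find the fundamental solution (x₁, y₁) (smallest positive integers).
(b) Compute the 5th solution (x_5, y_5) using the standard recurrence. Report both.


Step 1: Find the fundamental solution (x₁, y₁) of x² - 3y² = 1.
  Expand √3 as a continued fraction. a₀ = ⌊√3⌋ = 1; iterate m_{k+1} = d_k·a_k − m_k, d_{k+1} = (3 − m_{k+1}²)/d_k, a_{k+1} = ⌊(a₀ + m_{k+1})/d_{k+1}⌋ (starting m₀ = 0, d₀ = 1), with convergents p_k = a_k·p_{k-1} + p_{k-2}, q_k = a_k·q_{k-1} + q_{k-2} (p₋₁ = 1, q₋₁ = 0):
  k = 0: a₀ = 1; p₀/q₀ = 1/1; p₀² − 3·q₀² = 1 − 3 = -2.
  k = 1: m = 1, d = 2, a = ⌊(1 + 1)/2⌋ = 1; p/q = (1·1 + 1)/(1·1 + 0) = 2/1; p² − 3·q² = 4 − 3 = 1.
  The first convergent with p² − 3·q² = 1 gives the fundamental solution (x₁, y₁) = (2, 1).
Step 2: Apply the recurrence (x_{n+1}, y_{n+1}) = (x₁x_n + 3y₁y_n, x₁y_n + y₁x_n) repeatedly.
  From (x_1, y_1) = (2, 1): x_2 = 2·2 + 3·1·1 = 7; y_2 = 2·1 + 1·2 = 4.
  From (x_2, y_2) = (7, 4): x_3 = 2·7 + 3·1·4 = 26; y_3 = 2·4 + 1·7 = 15.
  From (x_3, y_3) = (26, 15): x_4 = 2·26 + 3·1·15 = 97; y_4 = 2·15 + 1·26 = 56.
  From (x_4, y_4) = (97, 56): x_5 = 2·97 + 3·1·56 = 362; y_5 = 2·56 + 1·97 = 209.
Step 3: Verify x_5² - 3·y_5² = 131044 - 131043 = 1 (should be 1). ✓

(x_1, y_1) = (2, 1); (x_5, y_5) = (362, 209).


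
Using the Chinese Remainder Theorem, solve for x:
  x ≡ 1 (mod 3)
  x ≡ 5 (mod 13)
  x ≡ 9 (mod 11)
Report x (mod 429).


Moduli 3, 13, 11 are pairwise coprime; by CRT there is a unique solution modulo M = 3 · 13 · 11 = 429.
Solve pairwise, accumulating the modulus:
  Start with x ≡ 1 (mod 3).
  Combine with x ≡ 5 (mod 13): since gcd(3, 13) = 1, we get a unique residue mod 39.
    Write x = 1 + 3·t and substitute into x ≡ 5 (mod 13): 3·t ≡ 5 − 1 = 4 (mod 13).
    The inverse of 3 mod 13 is 9 (since 3·9 = 27 = 2·13 + 1), so t ≡ 9·4 = 36 ≡ 10 (mod 13).
    Then x = 1 + 3·10 = 31, valid modulo lcm(3, 13) = 39: x ≡ 31 (mod 39).
  Combine with x ≡ 9 (mod 11): since gcd(39, 11) = 1, we get a unique residue mod 429.
    Write x = 31 + 39·t and substitute into x ≡ 9 (mod 11): 39·t ≡ 9 − 31 = -22 (mod 11).
    Reduce coefficients mod 11: 6·t ≡ 0 (mod 11).
    The inverse of 6 mod 11 is 2 (since 6·2 = 12 = 1·11 + 1), so t ≡ 2·0 = 0 ≡ 0 (mod 11).
    Then x = 31 + 39·0 = 31, valid modulo lcm(39, 11) = 429: x ≡ 31 (mod 429).
Verify: 31 mod 3 = 1 ✓, 31 mod 13 = 5 ✓, 31 mod 11 = 9 ✓.

x ≡ 31 (mod 429).


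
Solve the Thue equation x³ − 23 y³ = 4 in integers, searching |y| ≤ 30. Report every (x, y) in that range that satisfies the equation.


The equation is x³ - 23y³ = 4. For fixed y, x³ = 23·y³ + 4, so a solution requires the RHS to be a perfect cube.
Strategy: iterate y from -30 to 30, compute RHS = 23·y³ + 4, and check whether it is a (positive or negative) perfect cube.
Check small values of y:
  y = 0: RHS = 4 is not a perfect cube.
  y = 1: RHS = 27 = (3)³ ⇒ x = 3 works.
  y = -1: RHS = -19 is not a perfect cube.
  y = 2: RHS = 188 is not a perfect cube.
  y = -2: RHS = -180 is not a perfect cube.
  y = 3: RHS = 625 is not a perfect cube.
  y = -3: RHS = -617 is not a perfect cube.
Continuing the search up to |y| = 30 finds no further solutions beyond those listed.
Collected solutions: (3, 1).

Solutions (with |y| ≤ 30): (3, 1).


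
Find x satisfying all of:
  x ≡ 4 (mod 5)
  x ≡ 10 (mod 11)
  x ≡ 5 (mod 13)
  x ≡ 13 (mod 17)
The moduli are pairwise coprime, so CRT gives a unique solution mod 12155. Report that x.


Product of moduli M = 5 · 11 · 13 · 17 = 12155.
Merge one congruence at a time:
  Start: x ≡ 4 (mod 5).
  Combine with x ≡ 10 (mod 11); new modulus lcm = 55.
    Write x = 4 + 5·t and substitute into x ≡ 10 (mod 11): 5·t ≡ 10 − 4 = 6 (mod 11).
    The inverse of 5 mod 11 is 9 (since 5·9 = 45 = 4·11 + 1), so t ≡ 9·6 = 54 ≡ 10 (mod 11).
    Then x = 4 + 5·10 = 54, valid modulo lcm(5, 11) = 55: x ≡ 54 (mod 55).
  Combine with x ≡ 5 (mod 13); new modulus lcm = 715.
    Write x = 54 + 55·t and substitute into x ≡ 5 (mod 13): 55·t ≡ 5 − 54 = -49 (mod 13).
    Reduce coefficients mod 13: 3·t ≡ 3 (mod 13).
    The inverse of 3 mod 13 is 9 (since 3·9 = 27 = 2·13 + 1), so t ≡ 9·3 = 27 ≡ 1 (mod 13).
    Then x = 54 + 55·1 = 109, valid modulo lcm(55, 13) = 715: x ≡ 109 (mod 715).
  Combine with x ≡ 13 (mod 17); new modulus lcm = 12155.
    Write x = 109 + 715·t and substitute into x ≡ 13 (mod 17): 715·t ≡ 13 − 109 = -96 (mod 17).
    Reduce coefficients mod 17: 1·t ≡ 6 (mod 17).
    So t ≡ 6 (mod 17).
    Then x = 109 + 715·6 = 4399, valid modulo lcm(715, 17) = 12155: x ≡ 4399 (mod 12155).
Verify against each original: 4399 mod 5 = 4, 4399 mod 11 = 10, 4399 mod 13 = 5, 4399 mod 17 = 13.

x ≡ 4399 (mod 12155).


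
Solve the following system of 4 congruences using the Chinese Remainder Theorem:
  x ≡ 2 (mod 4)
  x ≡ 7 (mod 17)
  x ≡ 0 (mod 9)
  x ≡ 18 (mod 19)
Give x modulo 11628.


Product of moduli M = 4 · 17 · 9 · 19 = 11628.
Merge one congruence at a time:
  Start: x ≡ 2 (mod 4).
  Combine with x ≡ 7 (mod 17); new modulus lcm = 68.
    Write x = 2 + 4·t and substitute into x ≡ 7 (mod 17): 4·t ≡ 7 − 2 = 5 (mod 17).
    The inverse of 4 mod 17 is 13 (since 4·13 = 52 = 3·17 + 1), so t ≡ 13·5 = 65 ≡ 14 (mod 17).
    Then x = 2 + 4·14 = 58, valid modulo lcm(4, 17) = 68: x ≡ 58 (mod 68).
  Combine with x ≡ 0 (mod 9); new modulus lcm = 612.
    Write x = 58 + 68·t and substitute into x ≡ 0 (mod 9): 68·t ≡ 0 − 58 = -58 (mod 9).
    Reduce coefficients mod 9: 5·t ≡ 5 (mod 9).
    The inverse of 5 mod 9 is 2 (since 5·2 = 10 = 1·9 + 1), so t ≡ 2·5 = 10 ≡ 1 (mod 9).
    Then x = 58 + 68·1 = 126, valid modulo lcm(68, 9) = 612: x ≡ 126 (mod 612).
  Combine with x ≡ 18 (mod 19); new modulus lcm = 11628.
    Write x = 126 + 612·t and substitute into x ≡ 18 (mod 19): 612·t ≡ 18 − 126 = -108 (mod 19).
    Reduce coefficients mod 19: 4·t ≡ 6 (mod 19).
    The inverse of 4 mod 19 is 5 (since 4·5 = 20 = 1·19 + 1), so t ≡ 5·6 = 30 ≡ 11 (mod 19).
    Then x = 126 + 612·11 = 6858, valid modulo lcm(612, 19) = 11628: x ≡ 6858 (mod 11628).
Verify against each original: 6858 mod 4 = 2, 6858 mod 17 = 7, 6858 mod 9 = 0, 6858 mod 19 = 18.

x ≡ 6858 (mod 11628).


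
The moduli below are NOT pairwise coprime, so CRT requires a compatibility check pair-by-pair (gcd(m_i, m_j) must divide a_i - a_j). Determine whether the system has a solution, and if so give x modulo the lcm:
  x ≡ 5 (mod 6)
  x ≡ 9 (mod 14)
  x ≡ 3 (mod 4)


Moduli 6, 14, 4 are not pairwise coprime, so CRT works modulo lcm(m_i) when all pairwise compatibility conditions hold.
Pairwise compatibility: gcd(m_i, m_j) must divide a_i - a_j for every pair.
Merge one congruence at a time:
  Start: x ≡ 5 (mod 6).
  Combine with x ≡ 9 (mod 14): gcd(6, 14) = 2; 9 - 5 = 4, which IS divisible by 2, so compatible.
    Write x = 5 + 6·t and substitute into x ≡ 9 (mod 14): 6·t ≡ 9 − 5 = 4 (mod 14).
    Divide the congruence (and modulus) by g = 2: 3·t ≡ 2 (mod 7).
    The inverse of 3 mod 7 is 5 (since 3·5 = 15 = 2·7 + 1), so t ≡ 5·2 = 10 ≡ 3 (mod 7).
    Then x = 5 + 6·3 = 23, valid modulo lcm(6, 14) = 42: x ≡ 23 (mod 42).
  Combine with x ≡ 3 (mod 4): gcd(42, 4) = 2; 3 - 23 = -20, which IS divisible by 2, so compatible.
    Write x = 23 + 42·t and substitute into x ≡ 3 (mod 4): 42·t ≡ 3 − 23 = -20 (mod 4).
    Divide the congruence (and modulus) by g = 2: 21·t ≡ -10 (mod 2).
    Reduce coefficients mod 2: 1·t ≡ 0 (mod 2).
    So t ≡ 0 (mod 2).
    Then x = 23 + 42·0 = 23, valid modulo lcm(42, 4) = 84: x ≡ 23 (mod 84).
Verify: 23 mod 6 = 5, 23 mod 14 = 9, 23 mod 4 = 3.

x ≡ 23 (mod 84).


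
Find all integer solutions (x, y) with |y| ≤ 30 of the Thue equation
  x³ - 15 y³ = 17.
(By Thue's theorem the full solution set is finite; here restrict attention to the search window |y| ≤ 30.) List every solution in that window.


The equation is x³ - 15y³ = 17. For fixed y, x³ = 15·y³ + 17, so a solution requires the RHS to be a perfect cube.
Strategy: iterate y from -30 to 30, compute RHS = 15·y³ + 17, and check whether it is a (positive or negative) perfect cube.
Check small values of y:
  y = 0: RHS = 17 is not a perfect cube.
  y = 1: RHS = 32 is not a perfect cube.
  y = -1: RHS = 2 is not a perfect cube.
  y = 2: RHS = 137 is not a perfect cube.
  y = -2: RHS = -103 is not a perfect cube.
  y = 3: RHS = 422 is not a perfect cube.
  y = -3: RHS = -388 is not a perfect cube.
Continuing the search up to |y| = 30 finds no solutions either.
No (x, y) in the scanned range satisfies the equation.

No integer solutions with |y| ≤ 30.


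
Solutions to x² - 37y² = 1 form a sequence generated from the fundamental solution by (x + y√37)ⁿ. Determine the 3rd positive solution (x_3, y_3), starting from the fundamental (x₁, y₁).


Step 1: Find the fundamental solution (x₁, y₁) of x² - 37y² = 1.
  Expand √37 as a continued fraction. a₀ = ⌊√37⌋ = 6; iterate m_{k+1} = d_k·a_k − m_k, d_{k+1} = (37 − m_{k+1}²)/d_k, a_{k+1} = ⌊(a₀ + m_{k+1})/d_{k+1}⌋ (starting m₀ = 0, d₀ = 1), with convergents p_k = a_k·p_{k-1} + p_{k-2}, q_k = a_k·q_{k-1} + q_{k-2} (p₋₁ = 1, q₋₁ = 0):
  k = 0: a₀ = 6; p₀/q₀ = 6/1; p₀² − 37·q₀² = 36 − 37 = -1.
  k = 1: m = 6, d = 1, a = ⌊(6 + 6)/1⌋ = 12; p/q = (12·6 + 1)/(12·1 + 0) = 73/12; p² − 37·q² = 5329 − 5328 = 1.
  The first convergent with p² − 37·q² = 1 gives the fundamental solution (x₁, y₁) = (73, 12).
Step 2: Apply the recurrence (x_{n+1}, y_{n+1}) = (x₁x_n + 37y₁y_n, x₁y_n + y₁x_n) repeatedly.
  From (x_1, y_1) = (73, 12): x_2 = 73·73 + 37·12·12 = 10657; y_2 = 73·12 + 12·73 = 1752.
  From (x_2, y_2) = (10657, 1752): x_3 = 73·10657 + 37·12·1752 = 1555849; y_3 = 73·1752 + 12·10657 = 255780.
Step 3: Verify x_3² - 37·y_3² = 2420666110801 - 2420666110800 = 1 (should be 1). ✓

(x_1, y_1) = (73, 12); (x_3, y_3) = (1555849, 255780).


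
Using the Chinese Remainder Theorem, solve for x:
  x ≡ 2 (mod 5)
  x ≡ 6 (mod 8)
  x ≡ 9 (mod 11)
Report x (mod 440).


Moduli 5, 8, 11 are pairwise coprime; by CRT there is a unique solution modulo M = 5 · 8 · 11 = 440.
Solve pairwise, accumulating the modulus:
  Start with x ≡ 2 (mod 5).
  Combine with x ≡ 6 (mod 8): since gcd(5, 8) = 1, we get a unique residue mod 40.
    Write x = 2 + 5·t and substitute into x ≡ 6 (mod 8): 5·t ≡ 6 − 2 = 4 (mod 8).
    The inverse of 5 mod 8 is 5 (since 5·5 = 25 = 3·8 + 1), so t ≡ 5·4 = 20 ≡ 4 (mod 8).
    Then x = 2 + 5·4 = 22, valid modulo lcm(5, 8) = 40: x ≡ 22 (mod 40).
  Combine with x ≡ 9 (mod 11): since gcd(40, 11) = 1, we get a unique residue mod 440.
    Write x = 22 + 40·t and substitute into x ≡ 9 (mod 11): 40·t ≡ 9 − 22 = -13 (mod 11).
    Reduce coefficients mod 11: 7·t ≡ 9 (mod 11).
    The inverse of 7 mod 11 is 8 (since 7·8 = 56 = 5·11 + 1), so t ≡ 8·9 = 72 ≡ 6 (mod 11).
    Then x = 22 + 40·6 = 262, valid modulo lcm(40, 11) = 440: x ≡ 262 (mod 440).
Verify: 262 mod 5 = 2 ✓, 262 mod 8 = 6 ✓, 262 mod 11 = 9 ✓.

x ≡ 262 (mod 440).


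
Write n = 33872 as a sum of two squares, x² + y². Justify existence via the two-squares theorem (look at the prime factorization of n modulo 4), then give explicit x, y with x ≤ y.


Step 1: Factor n = 33872 = 2^4 · 29 · 73.
Step 2: Check the mod-4 condition on each prime factor: 2 = 2 (special); 29 ≡ 1 (mod 4), exponent 1; 73 ≡ 1 (mod 4), exponent 1.
All primes ≡ 3 (mod 4) appear to even exponent (or don't appear), so by the two-squares theorem n IS expressible as a sum of two squares.
Step 3: Build a representation. Group n = k² · m with k = 4 and m = 29 · 73 = 2117 (a product of primes ≡ 1 (mod 4)); a representation of m scales to one of n via (k·x)² + (k·y)² = k²(x² + y²). Each prime p ≡ 1 (mod 4) is itself a sum of two squares; find a² by testing p − a² for a perfect square:
  29: 29 − 1² = 28, 29 − 2² = 25 = 5² ⇒ 29 = 2² + 5².
  73: 73 − 1² = 72, 73 − 2² = 69, 73 − 3² = 64 = 8² ⇒ 73 = 3² + 8².
  Combine using the Brahmagupta–Fibonacci identity (a² + b²)(c² + d²) = (ac − bd)² + (ad + bc)² = (ac + bd)² + (ad − bc)²:
  29 · 73 = 2117: from (2² + 5²)(3² + 8²), take (2·3 − 5·8, 2·8 + 5·3) = (6 − 40, 16 + 15) = (-34, 31); dropping signs (only squares matter) gives (34, 31); check 34² + 31² = 1156 + 961 = 2117 ✓.
  Scale by k = 4: (4·34, 4·31) = (136, 124).
Step 4: Order so x ≤ y and verify: 124² + 136² = 15376 + 18496 = 33872 = n. ✓

n = 33872 = 124² + 136² (one valid representation with x ≤ y).


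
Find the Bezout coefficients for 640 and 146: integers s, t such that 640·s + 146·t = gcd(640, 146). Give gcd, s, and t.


Euclidean algorithm on (640, 146) — divide until remainder is 0:
  640 = 4 · 146 + 56
  146 = 2 · 56 + 34
  56 = 1 · 34 + 22
  34 = 1 · 22 + 12
  22 = 1 · 12 + 10
  12 = 1 · 10 + 2
  10 = 5 · 2 + 0
gcd(640, 146) = 2.
Track Bezout coefficients alongside the remainders: start with r₀ = 640 = a·1 + b·0 (s = 1, t = 0) and r₁ = 146 = a·0 + b·1 (s = 0, t = 1); each new remainder r_{k+1} = r_{k-1} − q_k·r_k inherits s_{k+1} = s_{k-1} − q_k·s_k, t_{k+1} = t_{k-1} − q_k·t_k, so r_k = a·s_k + b·t_k at every step:
  q = 4: r = 56, s = 1 − 4·0 = 1, t = 0 − 4·1 = -4  (check: 640·1 + 146·(-4) = 56)
  q = 2: r = 34, s = 0 − 2·1 = -2, t = 1 − 2·(-4) = 9  (check: 640·(-2) + 146·9 = 34)
  q = 1: r = 22, s = 1 − 1·(-2) = 3, t = -4 − 1·9 = -13  (check: 640·3 + 146·(-13) = 22)
  q = 1: r = 12, s = -2 − 1·3 = -5, t = 9 − 1·(-13) = 22  (check: 640·(-5) + 146·22 = 12)
  q = 1: r = 10, s = 3 − 1·(-5) = 8, t = -13 − 1·22 = -35  (check: 640·8 + 146·(-35) = 10)
  q = 1: r = 2, s = -5 − 1·8 = -13, t = 22 − 1·(-35) = 57  (check: 640·(-13) + 146·57 = 2)
The row with r = 2 (the gcd) gives the Bezout coefficients s = -13, t = 57.
Result: 640 · (-13) + 146 · (57) = 2.

gcd(640, 146) = 2; s = -13, t = 57 (check: 640·(-13) + 146·57 = 2).


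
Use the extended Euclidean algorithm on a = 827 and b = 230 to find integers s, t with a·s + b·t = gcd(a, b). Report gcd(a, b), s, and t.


Euclidean algorithm on (827, 230) — divide until remainder is 0:
  827 = 3 · 230 + 137
  230 = 1 · 137 + 93
  137 = 1 · 93 + 44
  93 = 2 · 44 + 5
  44 = 8 · 5 + 4
  5 = 1 · 4 + 1
  4 = 4 · 1 + 0
gcd(827, 230) = 1.
Track Bezout coefficients alongside the remainders: start with r₀ = 827 = a·1 + b·0 (s = 1, t = 0) and r₁ = 230 = a·0 + b·1 (s = 0, t = 1); each new remainder r_{k+1} = r_{k-1} − q_k·r_k inherits s_{k+1} = s_{k-1} − q_k·s_k, t_{k+1} = t_{k-1} − q_k·t_k, so r_k = a·s_k + b·t_k at every step:
  q = 3: r = 137, s = 1 − 3·0 = 1, t = 0 − 3·1 = -3  (check: 827·1 + 230·(-3) = 137)
  q = 1: r = 93, s = 0 − 1·1 = -1, t = 1 − 1·(-3) = 4  (check: 827·(-1) + 230·4 = 93)
  q = 1: r = 44, s = 1 − 1·(-1) = 2, t = -3 − 1·4 = -7  (check: 827·2 + 230·(-7) = 44)
  q = 2: r = 5, s = -1 − 2·2 = -5, t = 4 − 2·(-7) = 18  (check: 827·(-5) + 230·18 = 5)
  q = 8: r = 4, s = 2 − 8·(-5) = 42, t = -7 − 8·18 = -151  (check: 827·42 + 230·(-151) = 4)
  q = 1: r = 1, s = -5 − 1·42 = -47, t = 18 − 1·(-151) = 169  (check: 827·(-47) + 230·169 = 1)
The row with r = 1 (the gcd) gives the Bezout coefficients s = -47, t = 169.
Result: 827 · (-47) + 230 · (169) = 1.

gcd(827, 230) = 1; s = -47, t = 169 (check: 827·(-47) + 230·169 = 1).


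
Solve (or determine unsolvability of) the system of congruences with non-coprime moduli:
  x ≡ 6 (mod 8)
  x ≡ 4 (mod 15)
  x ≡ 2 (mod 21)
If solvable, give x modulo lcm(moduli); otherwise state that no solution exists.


Moduli 8, 15, 21 are not pairwise coprime, so CRT works modulo lcm(m_i) when all pairwise compatibility conditions hold.
Pairwise compatibility: gcd(m_i, m_j) must divide a_i - a_j for every pair.
Merge one congruence at a time:
  Start: x ≡ 6 (mod 8).
  Combine with x ≡ 4 (mod 15): gcd(8, 15) = 1; 4 - 6 = -2, which IS divisible by 1, so compatible.
    Write x = 6 + 8·t and substitute into x ≡ 4 (mod 15): 8·t ≡ 4 − 6 = -2 (mod 15).
    Reduce coefficients mod 15: 8·t ≡ 13 (mod 15).
    The inverse of 8 mod 15 is 2 (since 8·2 = 16 = 1·15 + 1), so t ≡ 2·13 = 26 ≡ 11 (mod 15).
    Then x = 6 + 8·11 = 94, valid modulo lcm(8, 15) = 120: x ≡ 94 (mod 120).
  Combine with x ≡ 2 (mod 21): gcd(120, 21) = 3, and 2 - 94 = -92 is NOT divisible by 3.
    ⇒ system is inconsistent (no integer solution).

No solution (the system is inconsistent).


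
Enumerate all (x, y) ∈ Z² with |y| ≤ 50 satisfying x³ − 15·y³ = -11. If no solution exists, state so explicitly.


The equation is x³ - 15y³ = -11. For fixed y, x³ = 15·y³ − 11, so a solution requires the RHS to be a perfect cube.
Strategy: iterate y from -50 to 50, compute RHS = 15·y³ − 11, and check whether it is a (positive or negative) perfect cube.
Check small values of y:
  y = 0: RHS = -11 is not a perfect cube.
  y = 1: RHS = 4 is not a perfect cube.
  y = -1: RHS = -26 is not a perfect cube.
  y = 2: RHS = 109 is not a perfect cube.
  y = -2: RHS = -131 is not a perfect cube.
  y = 3: RHS = 394 is not a perfect cube.
  y = -3: RHS = -416 is not a perfect cube.
Continuing the search up to |y| = 50 finds no solutions either.
No (x, y) in the scanned range satisfies the equation.

No integer solutions with |y| ≤ 50.


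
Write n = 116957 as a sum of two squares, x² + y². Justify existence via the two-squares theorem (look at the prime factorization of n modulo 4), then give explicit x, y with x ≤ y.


Step 1: Factor n = 116957 = 29 · 37 · 109.
Step 2: Check the mod-4 condition on each prime factor: 29 ≡ 1 (mod 4), exponent 1; 37 ≡ 1 (mod 4), exponent 1; 109 ≡ 1 (mod 4), exponent 1.
All primes ≡ 3 (mod 4) appear to even exponent (or don't appear), so by the two-squares theorem n IS expressible as a sum of two squares.
Step 3: Build a representation. Here n = 29 · 37 · 109 is a product of primes ≡ 1 (mod 4). Each prime p ≡ 1 (mod 4) is itself a sum of two squares; find a² by testing p − a² for a perfect square:
  29: 29 − 1² = 28, 29 − 2² = 25 = 5² ⇒ 29 = 2² + 5².
  37: 37 − 1² = 36 = 6² ⇒ 37 = 1² + 6².
  109: 109 − 1² = 108, 109 − 2² = 105, 109 − 3² = 100 = 10² ⇒ 109 = 3² + 10².
  Combine using the Brahmagupta–Fibonacci identity (a² + b²)(c² + d²) = (ac − bd)² + (ad + bc)² = (ac + bd)² + (ad − bc)²:
  29 · 37 = 1073: from (2² + 5²)(1² + 6²), take (2·1 − 5·6, 2·6 + 5·1) = (2 − 30, 12 + 5) = (-28, 17); dropping signs (only squares matter) gives (28, 17); check 28² + 17² = 784 + 289 = 1073 ✓.
  1073 · 109 = 116957: from (28² + 17²)(3² + 10²), take (28·3 − 17·10, 28·10 + 17·3) = (84 − 170, 280 + 51) = (-86, 331); dropping signs (only squares matter) gives (86, 331); check 86² + 331² = 7396 + 109561 = 116957 ✓.
Step 4: Order so x ≤ y and verify: 86² + 331² = 7396 + 109561 = 116957 = n. ✓

n = 116957 = 86² + 331² (one valid representation with x ≤ y).


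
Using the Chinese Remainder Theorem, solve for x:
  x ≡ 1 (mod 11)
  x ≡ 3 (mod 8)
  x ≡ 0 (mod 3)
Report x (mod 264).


Moduli 11, 8, 3 are pairwise coprime; by CRT there is a unique solution modulo M = 11 · 8 · 3 = 264.
Solve pairwise, accumulating the modulus:
  Start with x ≡ 1 (mod 11).
  Combine with x ≡ 3 (mod 8): since gcd(11, 8) = 1, we get a unique residue mod 88.
    Write x = 1 + 11·t and substitute into x ≡ 3 (mod 8): 11·t ≡ 3 − 1 = 2 (mod 8).
    Reduce coefficients mod 8: 3·t ≡ 2 (mod 8).
    The inverse of 3 mod 8 is 3 (since 3·3 = 9 = 1·8 + 1), so t ≡ 3·2 = 6 ≡ 6 (mod 8).
    Then x = 1 + 11·6 = 67, valid modulo lcm(11, 8) = 88: x ≡ 67 (mod 88).
  Combine with x ≡ 0 (mod 3): since gcd(88, 3) = 1, we get a unique residue mod 264.
    Write x = 67 + 88·t and substitute into x ≡ 0 (mod 3): 88·t ≡ 0 − 67 = -67 (mod 3).
    Reduce coefficients mod 3: 1·t ≡ 2 (mod 3).
    So t ≡ 2 (mod 3).
    Then x = 67 + 88·2 = 243, valid modulo lcm(88, 3) = 264: x ≡ 243 (mod 264).
Verify: 243 mod 11 = 1 ✓, 243 mod 8 = 3 ✓, 243 mod 3 = 0 ✓.

x ≡ 243 (mod 264).


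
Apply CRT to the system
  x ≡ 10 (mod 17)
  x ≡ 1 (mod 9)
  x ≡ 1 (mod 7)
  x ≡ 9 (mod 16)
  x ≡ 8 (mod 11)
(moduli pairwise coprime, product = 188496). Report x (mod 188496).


Product of moduli M = 17 · 9 · 7 · 16 · 11 = 188496.
Merge one congruence at a time:
  Start: x ≡ 10 (mod 17).
  Combine with x ≡ 1 (mod 9); new modulus lcm = 153.
    Write x = 10 + 17·t and substitute into x ≡ 1 (mod 9): 17·t ≡ 1 − 10 = -9 (mod 9).
    Reduce coefficients mod 9: 8·t ≡ 0 (mod 9).
    The inverse of 8 mod 9 is 8 (since 8·8 = 64 = 7·9 + 1), so t ≡ 8·0 = 0 ≡ 0 (mod 9).
    Then x = 10 + 17·0 = 10, valid modulo lcm(17, 9) = 153: x ≡ 10 (mod 153).
  Combine with x ≡ 1 (mod 7); new modulus lcm = 1071.
    Write x = 10 + 153·t and substitute into x ≡ 1 (mod 7): 153·t ≡ 1 − 10 = -9 (mod 7).
    Reduce coefficients mod 7: 6·t ≡ 5 (mod 7).
    The inverse of 6 mod 7 is 6 (since 6·6 = 36 = 5·7 + 1), so t ≡ 6·5 = 30 ≡ 2 (mod 7).
    Then x = 10 + 153·2 = 316, valid modulo lcm(153, 7) = 1071: x ≡ 316 (mod 1071).
  Combine with x ≡ 9 (mod 16); new modulus lcm = 17136.
    Write x = 316 + 1071·t and substitute into x ≡ 9 (mod 16): 1071·t ≡ 9 − 316 = -307 (mod 16).
    Reduce coefficients mod 16: 15·t ≡ 13 (mod 16).
    The inverse of 15 mod 16 is 15 (since 15·15 = 225 = 14·16 + 1), so t ≡ 15·13 = 195 ≡ 3 (mod 16).
    Then x = 316 + 1071·3 = 3529, valid modulo lcm(1071, 16) = 17136: x ≡ 3529 (mod 17136).
  Combine with x ≡ 8 (mod 11); new modulus lcm = 188496.
    Write x = 3529 + 17136·t and substitute into x ≡ 8 (mod 11): 17136·t ≡ 8 − 3529 = -3521 (mod 11).
    Reduce coefficients mod 11: 9·t ≡ 10 (mod 11).
    The inverse of 9 mod 11 is 5 (since 9·5 = 45 = 4·11 + 1), so t ≡ 5·10 = 50 ≡ 6 (mod 11).
    Then x = 3529 + 17136·6 = 106345, valid modulo lcm(17136, 11) = 188496: x ≡ 106345 (mod 188496).
Verify against each original: 106345 mod 17 = 10, 106345 mod 9 = 1, 106345 mod 7 = 1, 106345 mod 16 = 9, 106345 mod 11 = 8.

x ≡ 106345 (mod 188496).


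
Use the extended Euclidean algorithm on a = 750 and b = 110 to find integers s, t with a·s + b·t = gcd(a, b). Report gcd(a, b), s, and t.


Euclidean algorithm on (750, 110) — divide until remainder is 0:
  750 = 6 · 110 + 90
  110 = 1 · 90 + 20
  90 = 4 · 20 + 10
  20 = 2 · 10 + 0
gcd(750, 110) = 10.
Track Bezout coefficients alongside the remainders: start with r₀ = 750 = a·1 + b·0 (s = 1, t = 0) and r₁ = 110 = a·0 + b·1 (s = 0, t = 1); each new remainder r_{k+1} = r_{k-1} − q_k·r_k inherits s_{k+1} = s_{k-1} − q_k·s_k, t_{k+1} = t_{k-1} − q_k·t_k, so r_k = a·s_k + b·t_k at every step:
  q = 6: r = 90, s = 1 − 6·0 = 1, t = 0 − 6·1 = -6  (check: 750·1 + 110·(-6) = 90)
  q = 1: r = 20, s = 0 − 1·1 = -1, t = 1 − 1·(-6) = 7  (check: 750·(-1) + 110·7 = 20)
  q = 4: r = 10, s = 1 − 4·(-1) = 5, t = -6 − 4·7 = -34  (check: 750·5 + 110·(-34) = 10)
The row with r = 10 (the gcd) gives the Bezout coefficients s = 5, t = -34.
Result: 750 · (5) + 110 · (-34) = 10.

gcd(750, 110) = 10; s = 5, t = -34 (check: 750·5 + 110·(-34) = 10).


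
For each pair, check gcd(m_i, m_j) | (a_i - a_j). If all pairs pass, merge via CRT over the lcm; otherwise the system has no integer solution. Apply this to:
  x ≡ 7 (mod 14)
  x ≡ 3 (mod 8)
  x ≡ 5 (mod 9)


Moduli 14, 8, 9 are not pairwise coprime, so CRT works modulo lcm(m_i) when all pairwise compatibility conditions hold.
Pairwise compatibility: gcd(m_i, m_j) must divide a_i - a_j for every pair.
Merge one congruence at a time:
  Start: x ≡ 7 (mod 14).
  Combine with x ≡ 3 (mod 8): gcd(14, 8) = 2; 3 - 7 = -4, which IS divisible by 2, so compatible.
    Write x = 7 + 14·t and substitute into x ≡ 3 (mod 8): 14·t ≡ 3 − 7 = -4 (mod 8).
    Divide the congruence (and modulus) by g = 2: 7·t ≡ -2 (mod 4).
    Reduce coefficients mod 4: 3·t ≡ 2 (mod 4).
    The inverse of 3 mod 4 is 3 (since 3·3 = 9 = 2·4 + 1), so t ≡ 3·2 = 6 ≡ 2 (mod 4).
    Then x = 7 + 14·2 = 35, valid modulo lcm(14, 8) = 56: x ≡ 35 (mod 56).
  Combine with x ≡ 5 (mod 9): gcd(56, 9) = 1; 5 - 35 = -30, which IS divisible by 1, so compatible.
    Write x = 35 + 56·t and substitute into x ≡ 5 (mod 9): 56·t ≡ 5 − 35 = -30 (mod 9).
    Reduce coefficients mod 9: 2·t ≡ 6 (mod 9).
    The inverse of 2 mod 9 is 5 (since 2·5 = 10 = 1·9 + 1), so t ≡ 5·6 = 30 ≡ 3 (mod 9).
    Then x = 35 + 56·3 = 203, valid modulo lcm(56, 9) = 504: x ≡ 203 (mod 504).
Verify: 203 mod 14 = 7, 203 mod 8 = 3, 203 mod 9 = 5.

x ≡ 203 (mod 504).


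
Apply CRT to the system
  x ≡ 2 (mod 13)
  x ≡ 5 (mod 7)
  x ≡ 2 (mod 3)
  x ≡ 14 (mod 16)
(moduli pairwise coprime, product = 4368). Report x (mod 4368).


Product of moduli M = 13 · 7 · 3 · 16 = 4368.
Merge one congruence at a time:
  Start: x ≡ 2 (mod 13).
  Combine with x ≡ 5 (mod 7); new modulus lcm = 91.
    Write x = 2 + 13·t and substitute into x ≡ 5 (mod 7): 13·t ≡ 5 − 2 = 3 (mod 7).
    Reduce coefficients mod 7: 6·t ≡ 3 (mod 7).
    The inverse of 6 mod 7 is 6 (since 6·6 = 36 = 5·7 + 1), so t ≡ 6·3 = 18 ≡ 4 (mod 7).
    Then x = 2 + 13·4 = 54, valid modulo lcm(13, 7) = 91: x ≡ 54 (mod 91).
  Combine with x ≡ 2 (mod 3); new modulus lcm = 273.
    Write x = 54 + 91·t and substitute into x ≡ 2 (mod 3): 91·t ≡ 2 − 54 = -52 (mod 3).
    Reduce coefficients mod 3: 1·t ≡ 2 (mod 3).
    So t ≡ 2 (mod 3).
    Then x = 54 + 91·2 = 236, valid modulo lcm(91, 3) = 273: x ≡ 236 (mod 273).
  Combine with x ≡ 14 (mod 16); new modulus lcm = 4368.
    Write x = 236 + 273·t and substitute into x ≡ 14 (mod 16): 273·t ≡ 14 − 236 = -222 (mod 16).
    Reduce coefficients mod 16: 1·t ≡ 2 (mod 16).
    So t ≡ 2 (mod 16).
    Then x = 236 + 273·2 = 782, valid modulo lcm(273, 16) = 4368: x ≡ 782 (mod 4368).
Verify against each original: 782 mod 13 = 2, 782 mod 7 = 5, 782 mod 3 = 2, 782 mod 16 = 14.

x ≡ 782 (mod 4368).
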